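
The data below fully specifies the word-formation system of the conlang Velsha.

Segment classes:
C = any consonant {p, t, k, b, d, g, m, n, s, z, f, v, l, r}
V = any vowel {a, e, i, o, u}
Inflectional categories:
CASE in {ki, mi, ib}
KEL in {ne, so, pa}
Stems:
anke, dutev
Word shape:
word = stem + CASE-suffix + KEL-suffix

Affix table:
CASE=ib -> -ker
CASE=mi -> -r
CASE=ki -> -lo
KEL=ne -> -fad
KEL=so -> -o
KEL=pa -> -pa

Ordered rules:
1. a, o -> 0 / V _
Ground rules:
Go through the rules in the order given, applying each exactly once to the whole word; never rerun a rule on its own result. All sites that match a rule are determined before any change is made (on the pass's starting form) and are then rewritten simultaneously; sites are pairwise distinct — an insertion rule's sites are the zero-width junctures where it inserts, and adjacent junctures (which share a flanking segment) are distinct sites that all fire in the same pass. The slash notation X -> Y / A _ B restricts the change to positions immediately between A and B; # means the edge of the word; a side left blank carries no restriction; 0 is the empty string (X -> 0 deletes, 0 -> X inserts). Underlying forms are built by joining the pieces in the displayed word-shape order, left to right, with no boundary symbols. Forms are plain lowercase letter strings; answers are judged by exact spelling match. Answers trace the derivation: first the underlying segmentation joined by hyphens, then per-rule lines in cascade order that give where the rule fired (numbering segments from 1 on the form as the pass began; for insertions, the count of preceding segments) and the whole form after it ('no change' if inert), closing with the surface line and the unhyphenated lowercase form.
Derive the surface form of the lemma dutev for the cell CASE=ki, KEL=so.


underlying: dutev-lo-o
1. a, o -> 0 / V _: fires at position(s) 8: dutevlo
surface: dutevlo


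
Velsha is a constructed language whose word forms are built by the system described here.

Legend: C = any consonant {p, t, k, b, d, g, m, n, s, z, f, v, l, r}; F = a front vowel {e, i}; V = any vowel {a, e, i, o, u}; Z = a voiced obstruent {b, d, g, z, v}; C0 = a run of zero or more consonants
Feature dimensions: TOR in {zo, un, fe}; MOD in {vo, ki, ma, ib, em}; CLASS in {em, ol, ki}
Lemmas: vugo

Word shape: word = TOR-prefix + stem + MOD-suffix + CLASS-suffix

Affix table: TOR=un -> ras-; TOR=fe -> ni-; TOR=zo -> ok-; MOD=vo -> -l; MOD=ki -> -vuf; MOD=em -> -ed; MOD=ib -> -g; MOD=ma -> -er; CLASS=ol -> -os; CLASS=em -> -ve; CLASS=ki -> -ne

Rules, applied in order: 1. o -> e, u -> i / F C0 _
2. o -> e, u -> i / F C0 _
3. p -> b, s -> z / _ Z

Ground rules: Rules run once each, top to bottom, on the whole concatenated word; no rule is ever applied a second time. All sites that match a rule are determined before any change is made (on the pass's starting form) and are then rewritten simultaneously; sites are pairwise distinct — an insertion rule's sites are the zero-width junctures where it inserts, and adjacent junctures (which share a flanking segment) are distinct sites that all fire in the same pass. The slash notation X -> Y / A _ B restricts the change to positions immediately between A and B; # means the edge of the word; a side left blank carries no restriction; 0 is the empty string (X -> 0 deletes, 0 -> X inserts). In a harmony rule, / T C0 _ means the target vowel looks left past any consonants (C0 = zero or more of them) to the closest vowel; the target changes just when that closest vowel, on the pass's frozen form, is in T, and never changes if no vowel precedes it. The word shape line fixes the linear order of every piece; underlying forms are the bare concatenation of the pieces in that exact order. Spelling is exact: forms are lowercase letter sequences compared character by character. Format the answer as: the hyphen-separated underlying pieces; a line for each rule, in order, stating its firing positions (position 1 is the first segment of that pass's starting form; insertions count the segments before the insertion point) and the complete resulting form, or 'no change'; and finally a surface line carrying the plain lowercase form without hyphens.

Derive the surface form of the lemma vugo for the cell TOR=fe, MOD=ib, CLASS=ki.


underlying: ni-vugo-g-ne
1. o -> e, u -> i / F C0 _: fires at position(s) 4: nivigogne
2. o -> e, u -> i / F C0 _: fires at position(s) 6: nivigegne
3. p -> b, s -> z / _ Z: no change
surface: nivigegne


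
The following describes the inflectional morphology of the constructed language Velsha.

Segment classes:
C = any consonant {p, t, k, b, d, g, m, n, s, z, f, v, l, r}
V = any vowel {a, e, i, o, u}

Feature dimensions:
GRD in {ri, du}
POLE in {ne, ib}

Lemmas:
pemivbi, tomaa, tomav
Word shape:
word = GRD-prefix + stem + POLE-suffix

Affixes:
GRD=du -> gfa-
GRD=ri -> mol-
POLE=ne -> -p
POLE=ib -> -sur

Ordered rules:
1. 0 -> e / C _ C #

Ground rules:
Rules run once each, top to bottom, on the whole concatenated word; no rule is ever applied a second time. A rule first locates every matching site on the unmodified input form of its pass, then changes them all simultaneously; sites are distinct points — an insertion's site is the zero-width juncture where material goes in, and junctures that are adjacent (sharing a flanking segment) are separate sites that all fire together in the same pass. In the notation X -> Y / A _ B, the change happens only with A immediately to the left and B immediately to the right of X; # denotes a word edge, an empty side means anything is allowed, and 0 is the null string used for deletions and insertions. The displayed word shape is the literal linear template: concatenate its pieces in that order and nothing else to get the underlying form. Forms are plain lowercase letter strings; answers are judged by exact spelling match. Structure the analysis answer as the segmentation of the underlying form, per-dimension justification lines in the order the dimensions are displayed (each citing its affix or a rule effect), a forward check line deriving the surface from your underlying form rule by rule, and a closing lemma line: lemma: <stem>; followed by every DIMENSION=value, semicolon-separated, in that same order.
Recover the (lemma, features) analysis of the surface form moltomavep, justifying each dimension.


underlying: mol-tomav-p
GRD=ri - signalled by the affix mol-
POLE=ne - signalled by the affix -p
check: moltomavp -> moltomavep
lemma: tomav; GRD=ri; POLE=ne


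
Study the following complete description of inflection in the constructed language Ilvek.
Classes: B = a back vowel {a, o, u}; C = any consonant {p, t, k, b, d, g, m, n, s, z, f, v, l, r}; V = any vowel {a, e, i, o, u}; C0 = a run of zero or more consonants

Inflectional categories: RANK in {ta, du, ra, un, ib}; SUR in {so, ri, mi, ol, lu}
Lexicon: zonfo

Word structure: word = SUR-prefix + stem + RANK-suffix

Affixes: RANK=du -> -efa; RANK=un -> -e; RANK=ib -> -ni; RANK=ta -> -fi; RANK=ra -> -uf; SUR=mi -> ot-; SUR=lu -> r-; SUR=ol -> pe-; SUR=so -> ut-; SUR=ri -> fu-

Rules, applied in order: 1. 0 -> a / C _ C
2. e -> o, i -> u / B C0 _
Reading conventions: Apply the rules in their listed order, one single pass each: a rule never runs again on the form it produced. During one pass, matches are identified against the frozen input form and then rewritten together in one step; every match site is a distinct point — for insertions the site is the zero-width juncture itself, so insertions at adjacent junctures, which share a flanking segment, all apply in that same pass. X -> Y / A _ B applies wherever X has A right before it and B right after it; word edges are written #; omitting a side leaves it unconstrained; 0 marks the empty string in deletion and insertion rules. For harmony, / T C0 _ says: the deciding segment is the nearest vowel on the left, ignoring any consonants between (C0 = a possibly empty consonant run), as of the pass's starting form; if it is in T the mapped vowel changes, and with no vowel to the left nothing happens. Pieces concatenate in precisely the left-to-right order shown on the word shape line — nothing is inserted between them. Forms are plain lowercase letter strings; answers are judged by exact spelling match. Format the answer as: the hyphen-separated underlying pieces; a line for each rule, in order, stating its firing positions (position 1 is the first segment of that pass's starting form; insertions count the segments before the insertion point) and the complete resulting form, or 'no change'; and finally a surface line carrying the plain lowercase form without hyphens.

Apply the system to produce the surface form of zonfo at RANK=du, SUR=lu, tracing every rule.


underlying: r-zonfo-efa
1. 0 -> a / C _ C: inserts after position(s) 1, 4: razonafoefa
2. e -> o, i -> u / B C0 _: fires at position(s) 9: razonafoofa
surface: razonafoofa


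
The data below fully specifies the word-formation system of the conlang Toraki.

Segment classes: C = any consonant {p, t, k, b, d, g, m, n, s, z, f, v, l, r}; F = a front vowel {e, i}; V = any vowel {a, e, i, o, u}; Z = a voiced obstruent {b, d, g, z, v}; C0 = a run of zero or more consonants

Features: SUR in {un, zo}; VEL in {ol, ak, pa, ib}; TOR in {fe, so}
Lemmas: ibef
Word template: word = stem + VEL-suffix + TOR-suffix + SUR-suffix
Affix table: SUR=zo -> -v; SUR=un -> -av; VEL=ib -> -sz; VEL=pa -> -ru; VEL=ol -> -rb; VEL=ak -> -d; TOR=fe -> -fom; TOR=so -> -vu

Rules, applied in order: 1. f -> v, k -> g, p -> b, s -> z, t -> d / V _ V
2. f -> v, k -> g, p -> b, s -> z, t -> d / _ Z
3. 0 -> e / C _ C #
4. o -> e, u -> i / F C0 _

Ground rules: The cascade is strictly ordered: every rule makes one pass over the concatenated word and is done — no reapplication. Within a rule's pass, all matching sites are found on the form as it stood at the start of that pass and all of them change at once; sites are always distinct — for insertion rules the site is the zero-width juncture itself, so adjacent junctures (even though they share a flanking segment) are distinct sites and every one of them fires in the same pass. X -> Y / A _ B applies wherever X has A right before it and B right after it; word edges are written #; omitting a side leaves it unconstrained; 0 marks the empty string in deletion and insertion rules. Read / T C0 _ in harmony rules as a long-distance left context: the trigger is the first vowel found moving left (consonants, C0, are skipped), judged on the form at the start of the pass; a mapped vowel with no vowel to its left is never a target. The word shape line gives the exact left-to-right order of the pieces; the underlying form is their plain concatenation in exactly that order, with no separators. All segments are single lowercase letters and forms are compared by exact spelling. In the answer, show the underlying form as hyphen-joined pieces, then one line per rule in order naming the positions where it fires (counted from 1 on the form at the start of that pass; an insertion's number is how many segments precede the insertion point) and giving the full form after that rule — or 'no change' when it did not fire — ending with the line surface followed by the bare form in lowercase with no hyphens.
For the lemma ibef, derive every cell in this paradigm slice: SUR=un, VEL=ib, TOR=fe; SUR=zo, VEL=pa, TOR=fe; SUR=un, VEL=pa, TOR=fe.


cell SUR=un, VEL=ib, TOR=fe:
underlying: ibef-sz-fom-av
1. f -> v, k -> g, p -> b, s -> z, t -> d / V _ V: no change
2. f -> v, k -> g, p -> b, s -> z, t -> d / _ Z: fires at position(s) 5: ibefzzfomav
3. 0 -> e / C _ C #: no change
4. o -> e, u -> i / F C0 _: fires at position(s) 8: ibefzzfemav
surface: ibefzzfemav

cell SUR=zo, VEL=pa, TOR=fe:
underlying: ibef-ru-fom-v
1. f -> v, k -> g, p -> b, s -> z, t -> d / V _ V: fires at position(s) 7: ibefruvomv
2. f -> v, k -> g, p -> b, s -> z, t -> d / _ Z: no change
3. 0 -> e / C _ C #: inserts after position(s) 9: ibefruvomev
4. o -> e, u -> i / F C0 _: fires at position(s) 6: ibefrivomev
surface: ibefrivomev

cell SUR=un, VEL=pa, TOR=fe:
underlying: ibef-ru-fom-av
1. f -> v, k -> g, p -> b, s -> z, t -> d / V _ V: fires at position(s) 7: ibefruvomav
2. f -> v, k -> g, p -> b, s -> z, t -> d / _ Z: no change
3. 0 -> e / C _ C #: no change
4. o -> e, u -> i / F C0 _: fires at position(s) 6: ibefrivomav
surface: ibefrivomav


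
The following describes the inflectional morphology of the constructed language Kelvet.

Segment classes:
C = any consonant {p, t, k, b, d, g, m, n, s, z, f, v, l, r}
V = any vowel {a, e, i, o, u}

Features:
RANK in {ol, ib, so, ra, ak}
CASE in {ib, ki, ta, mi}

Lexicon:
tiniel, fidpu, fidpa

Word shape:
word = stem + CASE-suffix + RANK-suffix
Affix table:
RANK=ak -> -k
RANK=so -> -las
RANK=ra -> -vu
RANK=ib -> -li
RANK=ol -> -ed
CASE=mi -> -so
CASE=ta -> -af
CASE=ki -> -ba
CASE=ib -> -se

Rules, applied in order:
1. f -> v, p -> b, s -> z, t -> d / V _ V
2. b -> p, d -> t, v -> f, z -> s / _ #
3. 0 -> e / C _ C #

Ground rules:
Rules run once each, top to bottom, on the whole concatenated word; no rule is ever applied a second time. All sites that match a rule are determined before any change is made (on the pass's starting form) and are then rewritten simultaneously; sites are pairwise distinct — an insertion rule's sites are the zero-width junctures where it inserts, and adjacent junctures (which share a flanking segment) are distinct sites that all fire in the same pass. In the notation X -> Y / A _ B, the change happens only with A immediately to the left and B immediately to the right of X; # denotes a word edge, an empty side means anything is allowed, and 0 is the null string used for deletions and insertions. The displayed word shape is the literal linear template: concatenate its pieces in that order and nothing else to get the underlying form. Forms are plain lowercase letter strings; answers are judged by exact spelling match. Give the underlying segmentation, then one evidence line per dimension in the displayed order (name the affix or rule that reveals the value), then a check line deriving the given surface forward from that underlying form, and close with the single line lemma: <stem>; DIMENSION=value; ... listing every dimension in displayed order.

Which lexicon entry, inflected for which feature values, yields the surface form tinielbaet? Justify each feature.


underlying: tiniel-ba-ed
RANK=ol - signalled by the affix -ed
CASE=ki - signalled by the affix -ba
check: tinielbaed -> tinielbaed -> tinielbaet -> tinielbaet
lemma: tiniel; RANK=ol; CASE=ki


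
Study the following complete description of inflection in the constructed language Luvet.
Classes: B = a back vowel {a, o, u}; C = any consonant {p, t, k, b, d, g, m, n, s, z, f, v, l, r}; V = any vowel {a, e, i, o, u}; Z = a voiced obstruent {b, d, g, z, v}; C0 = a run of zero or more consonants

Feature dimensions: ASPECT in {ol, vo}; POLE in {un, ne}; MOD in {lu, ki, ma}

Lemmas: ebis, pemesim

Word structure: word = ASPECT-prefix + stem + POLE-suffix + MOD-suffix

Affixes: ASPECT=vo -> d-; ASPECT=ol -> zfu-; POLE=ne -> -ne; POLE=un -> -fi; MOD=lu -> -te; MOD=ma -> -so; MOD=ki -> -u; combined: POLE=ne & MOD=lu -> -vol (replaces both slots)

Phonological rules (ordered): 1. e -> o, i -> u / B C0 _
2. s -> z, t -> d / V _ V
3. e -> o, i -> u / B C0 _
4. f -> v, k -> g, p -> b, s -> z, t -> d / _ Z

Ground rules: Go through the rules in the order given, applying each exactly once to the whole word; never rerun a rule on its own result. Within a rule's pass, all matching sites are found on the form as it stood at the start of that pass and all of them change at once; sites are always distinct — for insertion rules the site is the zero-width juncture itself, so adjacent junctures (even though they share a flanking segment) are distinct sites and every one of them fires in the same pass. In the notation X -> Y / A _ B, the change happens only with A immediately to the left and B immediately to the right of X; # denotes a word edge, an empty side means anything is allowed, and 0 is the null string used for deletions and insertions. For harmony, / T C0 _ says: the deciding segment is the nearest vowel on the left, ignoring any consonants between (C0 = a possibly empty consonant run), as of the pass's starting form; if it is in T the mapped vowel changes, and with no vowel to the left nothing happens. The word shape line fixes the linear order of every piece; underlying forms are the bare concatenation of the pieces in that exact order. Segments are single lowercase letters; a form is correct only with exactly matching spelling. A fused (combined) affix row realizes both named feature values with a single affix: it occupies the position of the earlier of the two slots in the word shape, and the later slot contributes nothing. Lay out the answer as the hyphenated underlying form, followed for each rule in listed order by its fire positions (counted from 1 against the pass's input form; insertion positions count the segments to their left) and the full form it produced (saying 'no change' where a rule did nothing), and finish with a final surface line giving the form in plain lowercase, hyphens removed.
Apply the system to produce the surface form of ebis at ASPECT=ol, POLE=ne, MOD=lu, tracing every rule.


underlying: zfu-ebis-vol
1. e -> o, i -> u / B C0 _: fires at position(s) 4: zfuobisvol
2. s -> z, t -> d / V _ V: no change
3. e -> o, i -> u / B C0 _: fires at position(s) 6: zfuobusvol
4. f -> v, k -> g, p -> b, s -> z, t -> d / _ Z: fires at position(s) 7: zfuobuzvol
surface: zfuobuzvol


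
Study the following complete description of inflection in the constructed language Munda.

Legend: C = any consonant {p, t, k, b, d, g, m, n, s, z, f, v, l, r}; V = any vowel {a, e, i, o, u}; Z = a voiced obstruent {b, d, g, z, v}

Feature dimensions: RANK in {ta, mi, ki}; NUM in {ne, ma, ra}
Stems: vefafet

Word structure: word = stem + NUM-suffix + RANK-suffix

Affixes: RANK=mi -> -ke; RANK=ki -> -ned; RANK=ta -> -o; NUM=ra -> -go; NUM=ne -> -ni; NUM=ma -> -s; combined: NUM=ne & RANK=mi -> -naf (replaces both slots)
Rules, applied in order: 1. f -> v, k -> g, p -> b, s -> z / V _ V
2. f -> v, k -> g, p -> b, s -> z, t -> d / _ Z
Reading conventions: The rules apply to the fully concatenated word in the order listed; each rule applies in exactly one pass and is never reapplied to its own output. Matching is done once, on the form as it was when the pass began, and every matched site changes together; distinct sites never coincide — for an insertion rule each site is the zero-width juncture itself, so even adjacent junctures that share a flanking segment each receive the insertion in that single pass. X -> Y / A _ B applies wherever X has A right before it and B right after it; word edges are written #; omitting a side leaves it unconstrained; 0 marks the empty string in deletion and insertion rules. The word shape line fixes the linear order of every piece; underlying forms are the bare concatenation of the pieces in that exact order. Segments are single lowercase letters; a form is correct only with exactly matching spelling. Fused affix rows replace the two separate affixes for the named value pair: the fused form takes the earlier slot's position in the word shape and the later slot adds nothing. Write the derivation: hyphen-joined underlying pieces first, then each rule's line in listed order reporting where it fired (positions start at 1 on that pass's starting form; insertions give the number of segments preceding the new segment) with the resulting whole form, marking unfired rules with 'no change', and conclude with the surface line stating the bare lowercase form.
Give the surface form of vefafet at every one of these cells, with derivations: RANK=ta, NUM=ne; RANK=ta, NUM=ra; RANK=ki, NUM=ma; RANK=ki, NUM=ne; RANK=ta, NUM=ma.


cell RANK=ta, NUM=ne:
underlying: vefafet-ni-o
1. f -> v, k -> g, p -> b, s -> z / V _ V: fires at position(s) 3, 5: vevavetnio
2. f -> v, k -> g, p -> b, s -> z, t -> d / _ Z: no change
surface: vevavetnio

cell RANK=ta, NUM=ra:
underlying: vefafet-go-o
1. f -> v, k -> g, p -> b, s -> z / V _ V: fires at position(s) 3, 5: vevavetgoo
2. f -> v, k -> g, p -> b, s -> z, t -> d / _ Z: fires at position(s) 7: vevavedgoo
surface: vevavedgoo

cell RANK=ki, NUM=ma:
underlying: vefafet-s-ned
1. f -> v, k -> g, p -> b, s -> z / V _ V: fires at position(s) 3, 5: vevavetsned
2. f -> v, k -> g, p -> b, s -> z, t -> d / _ Z: no change
surface: vevavetsned

cell RANK=ki, NUM=ne:
underlying: vefafet-ni-ned
1. f -> v, k -> g, p -> b, s -> z / V _ V: fires at position(s) 3, 5: vevavetnined
2. f -> v, k -> g, p -> b, s -> z, t -> d / _ Z: no change
surface: vevavetnined

cell RANK=ta, NUM=ma:
underlying: vefafet-s-o
1. f -> v, k -> g, p -> b, s -> z / V _ V: fires at position(s) 3, 5: vevavetso
2. f -> v, k -> g, p -> b, s -> z, t -> d / _ Z: no change
surface: vevavetso


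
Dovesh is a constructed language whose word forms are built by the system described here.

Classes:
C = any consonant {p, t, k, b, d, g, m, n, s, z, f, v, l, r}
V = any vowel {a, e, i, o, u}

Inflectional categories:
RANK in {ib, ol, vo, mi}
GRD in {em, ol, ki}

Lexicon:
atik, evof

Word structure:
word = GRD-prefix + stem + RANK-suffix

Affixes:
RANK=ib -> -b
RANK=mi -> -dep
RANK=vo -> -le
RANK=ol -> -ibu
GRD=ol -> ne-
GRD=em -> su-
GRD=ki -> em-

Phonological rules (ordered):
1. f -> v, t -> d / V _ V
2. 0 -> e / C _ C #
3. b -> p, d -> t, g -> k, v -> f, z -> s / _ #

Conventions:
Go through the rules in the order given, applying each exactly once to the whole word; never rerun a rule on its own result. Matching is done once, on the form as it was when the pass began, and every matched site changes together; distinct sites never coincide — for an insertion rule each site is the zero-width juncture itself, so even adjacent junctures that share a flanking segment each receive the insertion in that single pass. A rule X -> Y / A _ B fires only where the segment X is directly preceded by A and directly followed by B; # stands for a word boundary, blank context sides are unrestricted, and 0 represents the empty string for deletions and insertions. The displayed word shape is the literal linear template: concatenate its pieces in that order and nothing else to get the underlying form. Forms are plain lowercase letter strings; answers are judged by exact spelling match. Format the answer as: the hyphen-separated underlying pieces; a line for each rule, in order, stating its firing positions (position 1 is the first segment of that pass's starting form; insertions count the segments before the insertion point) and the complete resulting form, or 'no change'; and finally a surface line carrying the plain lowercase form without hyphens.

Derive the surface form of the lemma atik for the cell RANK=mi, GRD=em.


underlying: su-atik-dep
1. f -> v, t -> d / V _ V: fires at position(s) 4: suadikdep
2. 0 -> e / C _ C #: no change
3. b -> p, d -> t, g -> k, v -> f, z -> s / _ #: no change
surface: suadikdep


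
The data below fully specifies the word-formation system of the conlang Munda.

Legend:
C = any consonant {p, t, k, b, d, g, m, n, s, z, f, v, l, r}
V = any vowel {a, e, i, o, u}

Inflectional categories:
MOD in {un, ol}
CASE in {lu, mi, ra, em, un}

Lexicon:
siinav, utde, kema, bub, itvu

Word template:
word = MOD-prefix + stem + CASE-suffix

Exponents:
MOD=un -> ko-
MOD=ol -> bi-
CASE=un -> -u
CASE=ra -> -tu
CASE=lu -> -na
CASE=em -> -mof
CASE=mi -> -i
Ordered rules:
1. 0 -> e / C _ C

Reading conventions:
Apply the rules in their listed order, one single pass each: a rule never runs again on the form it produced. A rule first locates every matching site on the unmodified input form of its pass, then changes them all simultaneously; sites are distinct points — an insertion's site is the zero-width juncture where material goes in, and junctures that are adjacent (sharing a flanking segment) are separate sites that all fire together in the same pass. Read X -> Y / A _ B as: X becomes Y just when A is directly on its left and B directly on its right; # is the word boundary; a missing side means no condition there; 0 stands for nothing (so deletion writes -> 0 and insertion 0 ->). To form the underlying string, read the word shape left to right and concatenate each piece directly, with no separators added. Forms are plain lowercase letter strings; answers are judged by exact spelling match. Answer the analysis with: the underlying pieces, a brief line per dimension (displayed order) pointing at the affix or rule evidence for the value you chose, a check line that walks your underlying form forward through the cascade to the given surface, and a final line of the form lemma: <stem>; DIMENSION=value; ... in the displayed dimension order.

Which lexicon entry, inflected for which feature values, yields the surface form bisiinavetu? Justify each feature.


underlying: bi-siinav-tu
MOD=ol - signalled by the affix bi-
CASE=ra - signalled by the affix -tu
check: bisiinavtu -> bisiinavetu
lemma: siinav; MOD=ol; CASE=ra


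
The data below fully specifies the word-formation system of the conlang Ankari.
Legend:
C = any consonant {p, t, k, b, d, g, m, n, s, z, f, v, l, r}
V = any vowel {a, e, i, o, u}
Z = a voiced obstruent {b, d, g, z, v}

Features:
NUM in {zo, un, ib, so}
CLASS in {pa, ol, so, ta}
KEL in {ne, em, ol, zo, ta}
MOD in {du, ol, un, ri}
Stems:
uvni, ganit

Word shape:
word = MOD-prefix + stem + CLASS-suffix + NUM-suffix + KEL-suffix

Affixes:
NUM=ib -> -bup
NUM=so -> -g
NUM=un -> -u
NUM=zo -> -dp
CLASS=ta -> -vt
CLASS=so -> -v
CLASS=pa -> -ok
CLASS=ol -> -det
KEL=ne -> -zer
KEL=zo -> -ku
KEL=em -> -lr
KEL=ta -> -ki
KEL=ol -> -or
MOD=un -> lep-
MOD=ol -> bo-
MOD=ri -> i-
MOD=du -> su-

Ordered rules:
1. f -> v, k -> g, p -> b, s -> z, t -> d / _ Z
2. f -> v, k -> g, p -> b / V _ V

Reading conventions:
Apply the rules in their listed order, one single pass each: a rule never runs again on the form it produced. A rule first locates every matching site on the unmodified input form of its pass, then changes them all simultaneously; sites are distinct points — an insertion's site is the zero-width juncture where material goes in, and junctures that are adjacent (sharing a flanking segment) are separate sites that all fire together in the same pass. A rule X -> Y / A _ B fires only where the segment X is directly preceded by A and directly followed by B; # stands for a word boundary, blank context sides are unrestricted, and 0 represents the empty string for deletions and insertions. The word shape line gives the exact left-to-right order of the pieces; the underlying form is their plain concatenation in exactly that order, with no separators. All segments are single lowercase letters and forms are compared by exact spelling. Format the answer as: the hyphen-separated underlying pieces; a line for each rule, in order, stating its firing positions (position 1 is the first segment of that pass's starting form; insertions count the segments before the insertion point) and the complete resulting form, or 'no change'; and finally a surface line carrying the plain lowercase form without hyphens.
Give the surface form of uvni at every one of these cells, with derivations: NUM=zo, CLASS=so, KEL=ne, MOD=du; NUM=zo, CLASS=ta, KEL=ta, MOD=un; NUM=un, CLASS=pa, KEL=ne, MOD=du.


cell NUM=zo, CLASS=so, KEL=ne, MOD=du:
underlying: su-uvni-v-dp-zer
1. f -> v, k -> g, p -> b, s -> z, t -> d / _ Z: fires at position(s) 9: suuvnivdbzer
2. f -> v, k -> g, p -> b / V _ V: no change
surface: suuvnivdbzer

cell NUM=zo, CLASS=ta, KEL=ta, MOD=un:
underlying: lep-uvni-vt-dp-ki
1. f -> v, k -> g, p -> b, s -> z, t -> d / _ Z: fires at position(s) 9: lepuvnivddpki
2. f -> v, k -> g, p -> b / V _ V: fires at position(s) 3: lebuvnivddpki
surface: lebuvnivddpki

cell NUM=un, CLASS=pa, KEL=ne, MOD=du:
underlying: su-uvni-ok-u-zer
1. f -> v, k -> g, p -> b, s -> z, t -> d / _ Z: no change
2. f -> v, k -> g, p -> b / V _ V: fires at position(s) 8: suuvnioguzer
surface: suuvnioguzer


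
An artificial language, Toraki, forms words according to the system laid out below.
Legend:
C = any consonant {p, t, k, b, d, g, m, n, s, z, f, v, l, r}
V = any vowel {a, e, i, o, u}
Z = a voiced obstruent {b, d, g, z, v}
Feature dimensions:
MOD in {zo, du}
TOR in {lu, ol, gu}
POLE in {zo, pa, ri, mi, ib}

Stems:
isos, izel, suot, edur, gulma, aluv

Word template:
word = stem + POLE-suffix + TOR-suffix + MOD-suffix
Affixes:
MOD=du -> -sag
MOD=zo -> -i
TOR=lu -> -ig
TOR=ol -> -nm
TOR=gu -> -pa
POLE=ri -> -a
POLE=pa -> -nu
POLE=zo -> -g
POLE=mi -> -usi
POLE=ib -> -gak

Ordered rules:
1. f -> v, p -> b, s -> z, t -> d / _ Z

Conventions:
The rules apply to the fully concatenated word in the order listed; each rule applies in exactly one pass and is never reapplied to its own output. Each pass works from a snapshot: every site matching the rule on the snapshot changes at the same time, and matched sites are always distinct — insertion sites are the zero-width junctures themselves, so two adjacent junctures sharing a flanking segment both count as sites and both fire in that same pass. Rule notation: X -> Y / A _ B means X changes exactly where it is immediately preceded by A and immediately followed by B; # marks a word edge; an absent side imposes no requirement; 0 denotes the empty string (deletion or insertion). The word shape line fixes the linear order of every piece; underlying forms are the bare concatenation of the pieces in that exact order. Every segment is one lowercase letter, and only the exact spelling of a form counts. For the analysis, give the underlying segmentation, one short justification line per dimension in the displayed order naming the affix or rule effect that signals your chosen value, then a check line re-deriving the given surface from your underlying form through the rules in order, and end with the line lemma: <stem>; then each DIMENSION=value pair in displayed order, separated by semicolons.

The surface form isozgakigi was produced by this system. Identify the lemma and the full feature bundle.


underlying: isos-gak-ig-i
MOD=zo - signalled by the affix -i
TOR=lu - signalled by the affix -ig
POLE=ib - signalled by the affix -gak
check: isosgakigi -> isozgakigi
lemma: isos; MOD=zo; TOR=lu; POLE=ib


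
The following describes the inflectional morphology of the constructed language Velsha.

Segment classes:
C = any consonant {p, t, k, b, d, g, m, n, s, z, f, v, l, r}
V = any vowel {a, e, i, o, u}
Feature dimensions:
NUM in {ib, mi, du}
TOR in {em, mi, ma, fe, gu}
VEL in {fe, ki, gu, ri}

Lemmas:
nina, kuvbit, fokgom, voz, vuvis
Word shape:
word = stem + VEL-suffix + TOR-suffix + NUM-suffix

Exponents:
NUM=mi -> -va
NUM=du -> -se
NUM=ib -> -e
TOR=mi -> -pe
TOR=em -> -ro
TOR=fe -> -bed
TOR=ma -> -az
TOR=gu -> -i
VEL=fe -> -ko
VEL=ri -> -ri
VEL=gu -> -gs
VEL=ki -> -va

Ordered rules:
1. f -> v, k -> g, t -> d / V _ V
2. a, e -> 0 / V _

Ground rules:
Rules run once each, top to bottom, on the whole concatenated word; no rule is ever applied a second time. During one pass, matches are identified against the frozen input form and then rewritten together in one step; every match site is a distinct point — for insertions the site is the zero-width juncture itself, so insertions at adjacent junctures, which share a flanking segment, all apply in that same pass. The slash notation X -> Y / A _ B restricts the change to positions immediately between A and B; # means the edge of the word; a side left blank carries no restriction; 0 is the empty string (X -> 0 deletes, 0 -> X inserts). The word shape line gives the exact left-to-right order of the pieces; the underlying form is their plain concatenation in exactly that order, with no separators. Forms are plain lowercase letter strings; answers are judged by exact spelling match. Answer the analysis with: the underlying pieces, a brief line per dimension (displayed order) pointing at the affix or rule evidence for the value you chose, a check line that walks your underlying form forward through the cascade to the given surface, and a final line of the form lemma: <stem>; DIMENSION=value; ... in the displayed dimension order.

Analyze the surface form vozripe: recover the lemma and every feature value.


underlying: voz-ri-pe-e
NUM=ib - signalled by the affix -e
TOR=mi - signalled by the affix -pe
VEL=ri - signalled by the affix -ri
check: vozripee -> vozripee -> vozripe
lemma: voz; NUM=ib; TOR=mi; VEL=ri


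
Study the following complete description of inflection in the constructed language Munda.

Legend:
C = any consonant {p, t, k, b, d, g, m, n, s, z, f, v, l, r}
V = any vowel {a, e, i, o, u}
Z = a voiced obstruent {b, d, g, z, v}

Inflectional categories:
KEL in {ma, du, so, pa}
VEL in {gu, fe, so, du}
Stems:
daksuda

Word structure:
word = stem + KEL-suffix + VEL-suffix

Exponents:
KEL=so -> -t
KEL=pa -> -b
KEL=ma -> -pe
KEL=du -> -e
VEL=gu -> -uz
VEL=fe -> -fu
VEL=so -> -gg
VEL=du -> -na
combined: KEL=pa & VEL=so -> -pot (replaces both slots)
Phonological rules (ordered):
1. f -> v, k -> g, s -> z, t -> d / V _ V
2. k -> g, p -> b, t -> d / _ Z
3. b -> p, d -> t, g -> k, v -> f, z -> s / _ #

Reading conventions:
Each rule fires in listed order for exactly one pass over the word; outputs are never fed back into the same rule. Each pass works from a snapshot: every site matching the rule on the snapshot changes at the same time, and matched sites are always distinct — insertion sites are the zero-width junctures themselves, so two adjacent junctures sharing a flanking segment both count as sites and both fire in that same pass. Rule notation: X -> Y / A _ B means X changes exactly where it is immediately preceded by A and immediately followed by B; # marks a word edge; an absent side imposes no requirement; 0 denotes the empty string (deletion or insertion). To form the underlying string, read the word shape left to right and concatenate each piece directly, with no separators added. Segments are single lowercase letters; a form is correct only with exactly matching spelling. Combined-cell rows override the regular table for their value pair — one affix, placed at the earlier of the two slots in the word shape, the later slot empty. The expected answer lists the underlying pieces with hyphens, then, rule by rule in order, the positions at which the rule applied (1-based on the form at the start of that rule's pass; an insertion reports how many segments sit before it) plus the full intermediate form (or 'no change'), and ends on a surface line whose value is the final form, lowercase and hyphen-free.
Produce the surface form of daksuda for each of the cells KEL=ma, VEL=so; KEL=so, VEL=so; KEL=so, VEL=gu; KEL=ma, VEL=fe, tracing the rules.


cell KEL=ma, VEL=so:
underlying: daksuda-pe-gg
1. f -> v, k -> g, s -> z, t -> d / V _ V: no change
2. k -> g, p -> b, t -> d / _ Z: no change
3. b -> p, d -> t, g -> k, v -> f, z -> s / _ #: fires at position(s) 11: daksudapegk
surface: daksudapegk

cell KEL=so, VEL=so:
underlying: daksuda-t-gg
1. f -> v, k -> g, s -> z, t -> d / V _ V: no change
2. k -> g, p -> b, t -> d / _ Z: fires at position(s) 8: daksudadgg
3. b -> p, d -> t, g -> k, v -> f, z -> s / _ #: fires at position(s) 10: daksudadgk
surface: daksudadgk

cell KEL=so, VEL=gu:
underlying: daksuda-t-uz
1. f -> v, k -> g, s -> z, t -> d / V _ V: fires at position(s) 8: daksudaduz
2. k -> g, p -> b, t -> d / _ Z: no change
3. b -> p, d -> t, g -> k, v -> f, z -> s / _ #: fires at position(s) 10: daksudadus
surface: daksudadus

cell KEL=ma, VEL=fe:
underlying: daksuda-pe-fu
1. f -> v, k -> g, s -> z, t -> d / V _ V: fires at position(s) 10: daksudapevu
2. k -> g, p -> b, t -> d / _ Z: no change
3. b -> p, d -> t, g -> k, v -> f, z -> s / _ #: no change
surface: daksudapevu


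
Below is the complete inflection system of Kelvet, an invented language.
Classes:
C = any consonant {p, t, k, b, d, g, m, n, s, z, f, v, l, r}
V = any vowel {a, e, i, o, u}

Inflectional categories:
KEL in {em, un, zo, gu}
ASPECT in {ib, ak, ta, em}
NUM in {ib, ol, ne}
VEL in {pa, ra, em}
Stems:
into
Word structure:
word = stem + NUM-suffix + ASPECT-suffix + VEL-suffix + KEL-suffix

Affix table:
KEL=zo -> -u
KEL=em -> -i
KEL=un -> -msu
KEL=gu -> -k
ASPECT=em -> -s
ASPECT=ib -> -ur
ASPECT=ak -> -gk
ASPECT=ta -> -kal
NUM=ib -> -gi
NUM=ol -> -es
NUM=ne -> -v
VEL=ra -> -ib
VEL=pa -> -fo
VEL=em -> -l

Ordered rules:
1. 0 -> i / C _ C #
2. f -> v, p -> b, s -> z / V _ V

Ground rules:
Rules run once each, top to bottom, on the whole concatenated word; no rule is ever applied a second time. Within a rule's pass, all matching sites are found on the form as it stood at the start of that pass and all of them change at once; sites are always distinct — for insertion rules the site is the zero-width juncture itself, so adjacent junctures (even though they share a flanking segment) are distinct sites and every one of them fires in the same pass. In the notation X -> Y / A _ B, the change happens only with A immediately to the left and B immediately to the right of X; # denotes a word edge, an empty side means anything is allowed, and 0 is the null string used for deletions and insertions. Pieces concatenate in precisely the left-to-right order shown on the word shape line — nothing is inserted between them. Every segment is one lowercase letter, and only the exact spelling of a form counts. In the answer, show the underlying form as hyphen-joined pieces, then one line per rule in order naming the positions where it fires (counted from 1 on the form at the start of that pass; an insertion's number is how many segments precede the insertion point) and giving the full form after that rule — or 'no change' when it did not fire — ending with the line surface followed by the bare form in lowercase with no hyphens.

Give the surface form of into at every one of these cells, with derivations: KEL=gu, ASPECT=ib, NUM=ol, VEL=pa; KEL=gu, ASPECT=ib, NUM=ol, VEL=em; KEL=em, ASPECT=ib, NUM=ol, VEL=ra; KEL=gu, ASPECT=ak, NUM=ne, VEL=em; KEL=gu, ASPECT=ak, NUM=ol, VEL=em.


cell KEL=gu, ASPECT=ib, NUM=ol, VEL=pa:
underlying: into-es-ur-fo-k
1. 0 -> i / C _ C #: no change
2. f -> v, p -> b, s -> z / V _ V: fires at position(s) 6: intoezurfok
surface: intoezurfok

cell KEL=gu, ASPECT=ib, NUM=ol, VEL=em:
underlying: into-es-ur-l-k
1. 0 -> i / C _ C #: inserts after position(s) 9: intoesurlik
2. f -> v, p -> b, s -> z / V _ V: fires at position(s) 6: intoezurlik
surface: intoezurlik

cell KEL=em, ASPECT=ib, NUM=ol, VEL=ra:
underlying: into-es-ur-ib-i
1. 0 -> i / C _ C #: no change
2. f -> v, p -> b, s -> z / V _ V: fires at position(s) 6: intoezuribi
surface: intoezuribi

cell KEL=gu, ASPECT=ak, NUM=ne, VEL=em:
underlying: into-v-gk-l-k
1. 0 -> i / C _ C #: inserts after position(s) 8: intovgklik
2. f -> v, p -> b, s -> z / V _ V: no change
surface: intovgklik

cell KEL=gu, ASPECT=ak, NUM=ol, VEL=em:
underlying: into-es-gk-l-k
1. 0 -> i / C _ C #: inserts after position(s) 9: intoesgklik
2. f -> v, p -> b, s -> z / V _ V: no change
surface: intoesgklik


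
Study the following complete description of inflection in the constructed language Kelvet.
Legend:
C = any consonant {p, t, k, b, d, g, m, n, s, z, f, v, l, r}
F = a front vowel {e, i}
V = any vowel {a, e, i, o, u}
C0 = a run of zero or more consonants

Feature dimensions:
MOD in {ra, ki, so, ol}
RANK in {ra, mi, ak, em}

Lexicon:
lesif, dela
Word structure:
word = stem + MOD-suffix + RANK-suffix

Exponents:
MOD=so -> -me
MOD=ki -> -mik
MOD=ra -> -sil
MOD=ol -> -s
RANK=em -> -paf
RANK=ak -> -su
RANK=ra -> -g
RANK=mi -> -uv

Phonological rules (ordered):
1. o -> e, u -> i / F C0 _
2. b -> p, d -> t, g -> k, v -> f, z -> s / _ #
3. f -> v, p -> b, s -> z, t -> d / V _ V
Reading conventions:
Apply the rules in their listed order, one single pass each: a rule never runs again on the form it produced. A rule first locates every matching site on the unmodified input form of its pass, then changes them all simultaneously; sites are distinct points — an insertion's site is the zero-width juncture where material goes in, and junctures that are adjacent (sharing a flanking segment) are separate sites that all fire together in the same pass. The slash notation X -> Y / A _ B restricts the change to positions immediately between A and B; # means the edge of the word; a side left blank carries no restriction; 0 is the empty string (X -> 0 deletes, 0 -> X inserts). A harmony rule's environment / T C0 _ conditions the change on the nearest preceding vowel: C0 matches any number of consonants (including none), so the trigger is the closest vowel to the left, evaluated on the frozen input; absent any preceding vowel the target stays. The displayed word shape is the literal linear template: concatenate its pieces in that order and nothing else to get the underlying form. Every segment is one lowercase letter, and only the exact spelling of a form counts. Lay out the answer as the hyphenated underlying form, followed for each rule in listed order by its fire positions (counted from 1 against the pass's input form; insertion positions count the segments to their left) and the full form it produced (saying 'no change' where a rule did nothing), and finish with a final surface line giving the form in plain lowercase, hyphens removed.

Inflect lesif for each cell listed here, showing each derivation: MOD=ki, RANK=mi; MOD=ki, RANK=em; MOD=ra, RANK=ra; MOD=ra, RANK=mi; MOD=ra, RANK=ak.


cell MOD=ki, RANK=mi:
underlying: lesif-mik-uv
1. o -> e, u -> i / F C0 _: fires at position(s) 9: lesifmikiv
2. b -> p, d -> t, g -> k, v -> f, z -> s / _ #: fires at position(s) 10: lesifmikif
3. f -> v, p -> b, s -> z, t -> d / V _ V: fires at position(s) 3: lezifmikif
surface: lezifmikif

cell MOD=ki, RANK=em:
underlying: lesif-mik-paf
1. o -> e, u -> i / F C0 _: no change
2. b -> p, d -> t, g -> k, v -> f, z -> s / _ #: no change
3. f -> v, p -> b, s -> z, t -> d / V _ V: fires at position(s) 3: lezifmikpaf
surface: lezifmikpaf

cell MOD=ra, RANK=ra:
underlying: lesif-sil-g
1. o -> e, u -> i / F C0 _: no change
2. b -> p, d -> t, g -> k, v -> f, z -> s / _ #: fires at position(s) 9: lesifsilk
3. f -> v, p -> b, s -> z, t -> d / V _ V: fires at position(s) 3: lezifsilk
surface: lezifsilk

cell MOD=ra, RANK=mi:
underlying: lesif-sil-uv
1. o -> e, u -> i / F C0 _: fires at position(s) 9: lesifsiliv
2. b -> p, d -> t, g -> k, v -> f, z -> s / _ #: fires at position(s) 10: lesifsilif
3. f -> v, p -> b, s -> z, t -> d / V _ V: fires at position(s) 3: lezifsilif
surface: lezifsilif

cell MOD=ra, RANK=ak:
underlying: lesif-sil-su
1. o -> e, u -> i / F C0 _: fires at position(s) 10: lesifsilsi
2. b -> p, d -> t, g -> k, v -> f, z -> s / _ #: no change
3. f -> v, p -> b, s -> z, t -> d / V _ V: fires at position(s) 3: lezifsilsi
surface: lezifsilsi
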